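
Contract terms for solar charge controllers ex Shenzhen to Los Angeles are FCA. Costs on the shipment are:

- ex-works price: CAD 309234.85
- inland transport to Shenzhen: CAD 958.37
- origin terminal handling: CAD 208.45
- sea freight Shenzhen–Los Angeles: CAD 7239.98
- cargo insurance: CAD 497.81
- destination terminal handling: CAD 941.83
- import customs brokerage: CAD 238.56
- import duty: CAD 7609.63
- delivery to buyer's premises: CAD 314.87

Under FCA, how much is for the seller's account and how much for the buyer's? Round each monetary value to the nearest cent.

Seller: CAD 310193.22; buyer: CAD 17051.13

FCA: the seller delivers export-cleared goods to the carrier; the buyer bears costs from that point.
Seller's account: goods 309234.85 + inland to port 958.37 = 310193.22
Buyer's account: origin terminal 208.45 + freight 7239.98 + insurance 497.81 + destination terminal 941.83 + brokerage 238.56 + duty 7609.63 + delivery 314.87 = 17051.13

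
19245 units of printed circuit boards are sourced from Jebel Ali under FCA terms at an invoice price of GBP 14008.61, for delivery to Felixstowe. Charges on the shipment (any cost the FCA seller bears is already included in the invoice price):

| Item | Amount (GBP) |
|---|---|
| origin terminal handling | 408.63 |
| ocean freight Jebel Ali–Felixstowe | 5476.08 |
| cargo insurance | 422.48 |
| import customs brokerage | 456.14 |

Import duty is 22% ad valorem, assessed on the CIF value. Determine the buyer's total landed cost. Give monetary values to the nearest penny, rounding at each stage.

FCA: the seller delivers export-cleared goods to the carrier; the buyer bears costs from that point.
CIF value = FCA price + origin terminal + freight + insurance = 14008.61 + 408.63 + 5476.08 + 422.48 = 20315.80
Import duty = 20315.80 × 22% = 4469.48
Buyer bears: origin terminal 408.63 + freight 5476.08 + insurance 422.48 + brokerage 456.14 + duty 4469.48 = 11232.81
Landed cost = invoice 14008.61 + 11232.81 = 25241.42

Total landed cost: GBP 25241.42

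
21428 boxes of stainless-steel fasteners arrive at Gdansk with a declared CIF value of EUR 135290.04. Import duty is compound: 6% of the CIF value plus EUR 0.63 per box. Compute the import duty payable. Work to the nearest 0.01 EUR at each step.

Ad valorem component: 135290.04 × 6% = 8117.40
Specific component: 21428 × 0.63 = 13499.64
Import duty = 8117.40 + 13499.64 = 21617.04

Import duty: EUR 21617.04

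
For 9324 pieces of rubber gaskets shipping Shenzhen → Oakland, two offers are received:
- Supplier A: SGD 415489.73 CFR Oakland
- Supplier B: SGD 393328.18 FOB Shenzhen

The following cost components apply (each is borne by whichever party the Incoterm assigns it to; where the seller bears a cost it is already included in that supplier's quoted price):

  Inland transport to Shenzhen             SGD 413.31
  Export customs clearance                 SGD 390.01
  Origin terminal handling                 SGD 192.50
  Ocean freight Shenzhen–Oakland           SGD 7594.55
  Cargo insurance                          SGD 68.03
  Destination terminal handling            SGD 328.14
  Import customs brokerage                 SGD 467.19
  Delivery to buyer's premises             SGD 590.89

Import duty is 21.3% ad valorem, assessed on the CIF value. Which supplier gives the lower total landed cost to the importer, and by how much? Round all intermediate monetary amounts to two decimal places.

Supplier B is cheaper by SGD 17669.77

Supplier A (CFR):
CIF value = CFR price + insurance = 415489.73 + 68.03 = 415557.76
Import duty = 415557.76 × 21.3% = 88513.80
Buyer bears (A): 68.03 + 328.14 + 467.19 + 590.89 = 1454.25
Landed cost (A) = invoice 415489.73 + 1454.25 + duty 88513.80 = 505457.78
Supplier B (FOB):
CIF value = FOB price + freight + insurance = 393328.18 + 7594.55 + 68.03 = 400990.76
Import duty = 400990.76 × 21.3% = 85411.03
Buyer bears (B): 7594.55 + 68.03 + 328.14 + 467.19 + 590.89 = 9048.80
Landed cost (B) = invoice 393328.18 + 9048.80 + duty 85411.03 = 487788.01
Difference = |505457.78 − 487788.01| = 17669.77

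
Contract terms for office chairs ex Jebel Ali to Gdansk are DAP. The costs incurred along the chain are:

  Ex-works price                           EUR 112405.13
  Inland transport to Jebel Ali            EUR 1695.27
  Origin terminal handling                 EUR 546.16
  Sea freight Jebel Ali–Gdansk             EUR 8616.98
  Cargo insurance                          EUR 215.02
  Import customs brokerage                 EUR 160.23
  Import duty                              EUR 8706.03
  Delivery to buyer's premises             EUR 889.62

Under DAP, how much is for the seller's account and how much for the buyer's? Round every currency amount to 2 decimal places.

DAP: the seller bears all costs to the named destination except import duty and clearance.
Seller's account: goods 112405.13 + inland to port 1695.27 + origin terminal 546.16 + freight 8616.98 + insurance 215.02 + delivery 889.62 = 124368.18
Buyer's account: brokerage 160.23 + duty 8706.03 = 8866.26

Seller: EUR 124368.18; buyer: EUR 8866.26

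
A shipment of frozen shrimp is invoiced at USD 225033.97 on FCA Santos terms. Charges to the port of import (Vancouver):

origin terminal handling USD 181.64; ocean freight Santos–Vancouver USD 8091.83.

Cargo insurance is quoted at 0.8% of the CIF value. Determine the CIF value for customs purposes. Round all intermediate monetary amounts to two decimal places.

Let C be the CIF value. C = FCA price + pre-shipment costs + freight + 0.8% × C
C − 0.8% × C = 225033.97 + 181.64 + 8091.83
0.992 × C = 233307.44
C = 233307.44 / 0.992 = 235188.95
Insurance premium = 0.8% × 235188.95 = 1881.51

CIF value: USD 235188.95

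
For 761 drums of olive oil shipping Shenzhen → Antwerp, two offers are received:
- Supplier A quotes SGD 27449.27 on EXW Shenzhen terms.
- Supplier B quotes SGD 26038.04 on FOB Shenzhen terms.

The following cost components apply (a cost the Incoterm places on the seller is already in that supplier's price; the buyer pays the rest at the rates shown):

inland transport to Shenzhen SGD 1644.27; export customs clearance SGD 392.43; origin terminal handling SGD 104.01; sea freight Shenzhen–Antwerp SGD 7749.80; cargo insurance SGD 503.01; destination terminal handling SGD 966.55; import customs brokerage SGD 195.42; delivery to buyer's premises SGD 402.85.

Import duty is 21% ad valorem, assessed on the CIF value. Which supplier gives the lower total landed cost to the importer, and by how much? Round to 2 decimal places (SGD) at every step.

Supplier B is cheaper by SGD 4297.85

Supplier A (EXW):
CIF value = EXW price + inland to port + export clearance + origin terminal + freight + insurance = 27449.27 + 1644.27 + 392.43 + 104.01 + 7749.80 + 503.01 = 37842.79
Import duty = 37842.79 × 21% = 7946.99
Buyer bears (A): 1644.27 + 392.43 + 104.01 + 7749.80 + 503.01 + 966.55 + 195.42 + 402.85 = 11958.34
Landed cost (A) = invoice 27449.27 + 11958.34 + duty 7946.99 = 47354.60
Supplier B (FOB):
CIF value = FOB price + freight + insurance = 26038.04 + 7749.80 + 503.01 = 34290.85
Import duty = 34290.85 × 21% = 7201.08
Buyer bears (B): 7749.80 + 503.01 + 966.55 + 195.42 + 402.85 = 9817.63
Landed cost (B) = invoice 26038.04 + 9817.63 + duty 7201.08 = 43056.75
Difference = |47354.60 − 43056.75| = 4297.85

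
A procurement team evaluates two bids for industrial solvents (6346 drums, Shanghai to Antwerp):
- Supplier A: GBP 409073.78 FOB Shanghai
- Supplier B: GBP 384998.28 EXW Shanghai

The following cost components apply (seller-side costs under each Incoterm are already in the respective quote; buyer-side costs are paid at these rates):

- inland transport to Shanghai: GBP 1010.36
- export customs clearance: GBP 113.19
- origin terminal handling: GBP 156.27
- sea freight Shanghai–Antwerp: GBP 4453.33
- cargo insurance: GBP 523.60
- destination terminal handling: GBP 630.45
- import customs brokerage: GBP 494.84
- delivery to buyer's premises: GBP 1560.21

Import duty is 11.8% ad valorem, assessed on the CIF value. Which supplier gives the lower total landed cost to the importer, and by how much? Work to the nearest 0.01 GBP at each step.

Supplier B is cheaper by GBP 25485.57

Supplier A (FOB):
CIF value = FOB price + freight + insurance = 409073.78 + 4453.33 + 523.60 = 414050.71
Import duty = 414050.71 × 11.8% = 48857.98
Buyer bears (A): 4453.33 + 523.60 + 630.45 + 494.84 + 1560.21 = 7662.43
Landed cost (A) = invoice 409073.78 + 7662.43 + duty 48857.98 = 465594.19
Supplier B (EXW):
CIF value = EXW price + inland to port + export clearance + origin terminal + freight + insurance = 384998.28 + 1010.36 + 113.19 + 156.27 + 4453.33 + 523.60 = 391255.03
Import duty = 391255.03 × 11.8% = 46168.09
Buyer bears (B): 1010.36 + 113.19 + 156.27 + 4453.33 + 523.60 + 630.45 + 494.84 + 1560.21 = 8942.25
Landed cost (B) = invoice 384998.28 + 8942.25 + duty 46168.09 = 440108.62
Difference = |465594.19 − 440108.62| = 25485.57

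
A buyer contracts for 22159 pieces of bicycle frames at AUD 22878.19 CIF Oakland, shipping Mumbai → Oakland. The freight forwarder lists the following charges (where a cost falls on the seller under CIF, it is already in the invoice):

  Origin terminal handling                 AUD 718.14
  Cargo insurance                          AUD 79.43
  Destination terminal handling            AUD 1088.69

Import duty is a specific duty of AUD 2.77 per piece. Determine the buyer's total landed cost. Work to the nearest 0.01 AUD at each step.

CIF: the seller pays costs through ocean freight and marine insurance to the destination port.
Already in the invoice (seller's account under CIF): origin terminal, insurance — exclude.
The CIF price already equals the CIF value: 22878.19
Import duty = 22159 × 2.77 = 61380.43
Buyer bears: destination terminal 1088.69 + duty 61380.43 = 62469.12
Landed cost = invoice 22878.19 + 62469.12 = 85347.31

Total landed cost: AUD 85347.31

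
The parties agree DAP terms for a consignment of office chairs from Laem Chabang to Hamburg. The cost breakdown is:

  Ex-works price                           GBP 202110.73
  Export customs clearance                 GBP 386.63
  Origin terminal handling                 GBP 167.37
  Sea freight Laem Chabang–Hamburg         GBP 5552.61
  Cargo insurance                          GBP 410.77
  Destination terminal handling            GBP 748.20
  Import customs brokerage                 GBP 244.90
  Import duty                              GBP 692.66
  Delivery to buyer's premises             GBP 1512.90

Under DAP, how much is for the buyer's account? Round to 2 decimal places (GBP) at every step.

Buyer's account: GBP 937.56

DAP: the seller bears all costs to the named destination except import duty and clearance.
Seller's account: goods 202110.73 + export clearance 386.63 + origin terminal 167.37 + freight 5552.61 + insurance 410.77 + destination terminal 748.20 + delivery 1512.90 = 210889.21
Buyer's account: brokerage 244.90 + duty 692.66 = 937.56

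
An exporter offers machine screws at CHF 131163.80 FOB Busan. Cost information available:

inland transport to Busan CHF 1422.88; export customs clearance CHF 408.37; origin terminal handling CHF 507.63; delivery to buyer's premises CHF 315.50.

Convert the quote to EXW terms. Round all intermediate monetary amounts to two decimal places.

Not relevant to the conversion: delivery — on the buyer under both terms; not part of either seller's price.
From FOB to EXW, the seller no longer bears: inland to port, export clearance, origin terminal.
EXW price = 131163.80 − 1422.88 − 408.37 − 507.63 = 128824.92

EXW price: CHF 128824.92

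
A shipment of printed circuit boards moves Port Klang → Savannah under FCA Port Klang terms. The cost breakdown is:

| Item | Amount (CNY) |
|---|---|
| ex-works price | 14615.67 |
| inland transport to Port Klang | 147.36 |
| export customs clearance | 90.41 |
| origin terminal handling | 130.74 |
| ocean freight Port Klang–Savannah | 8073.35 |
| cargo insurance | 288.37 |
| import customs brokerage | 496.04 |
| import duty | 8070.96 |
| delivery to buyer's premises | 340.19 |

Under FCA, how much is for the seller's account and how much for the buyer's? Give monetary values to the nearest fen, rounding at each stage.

FCA: the seller delivers export-cleared goods to the carrier; the buyer bears costs from that point.
Seller's account: goods 14615.67 + inland to port 147.36 + export clearance 90.41 = 14853.44
Buyer's account: origin terminal 130.74 + freight 8073.35 + insurance 288.37 + brokerage 496.04 + duty 8070.96 + delivery 340.19 = 17399.65

Seller: CNY 14853.44; buyer: CNY 17399.65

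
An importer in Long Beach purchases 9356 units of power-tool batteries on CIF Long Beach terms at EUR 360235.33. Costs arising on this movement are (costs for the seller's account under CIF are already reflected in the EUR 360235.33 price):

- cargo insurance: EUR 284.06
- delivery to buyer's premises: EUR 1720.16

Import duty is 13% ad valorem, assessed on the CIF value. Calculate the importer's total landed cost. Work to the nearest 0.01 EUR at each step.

CIF: the seller pays costs through ocean freight and marine insurance to the destination port.
Already in the invoice (seller's account under CIF): insurance — exclude.
The CIF price already equals the CIF value: 360235.33
Import duty = 360235.33 × 13% = 46830.59
Buyer bears: delivery 1720.16 + duty 46830.59 = 48550.75
Landed cost = invoice 360235.33 + 48550.75 = 408786.08

Total landed cost: EUR 408786.08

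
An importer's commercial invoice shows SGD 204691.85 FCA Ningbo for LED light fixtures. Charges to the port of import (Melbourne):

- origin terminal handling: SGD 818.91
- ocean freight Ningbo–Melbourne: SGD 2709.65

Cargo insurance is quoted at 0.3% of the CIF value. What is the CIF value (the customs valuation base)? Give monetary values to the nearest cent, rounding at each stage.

CIF value: SGD 208846.95

Let C be the CIF value. C = FCA price + pre-shipment costs + freight + 0.3% × C
C − 0.3% × C = 204691.85 + 818.91 + 2709.65
0.997 × C = 208220.41
C = 208220.41 / 0.997 = 208846.95
Insurance premium = 0.3% × 208846.95 = 626.54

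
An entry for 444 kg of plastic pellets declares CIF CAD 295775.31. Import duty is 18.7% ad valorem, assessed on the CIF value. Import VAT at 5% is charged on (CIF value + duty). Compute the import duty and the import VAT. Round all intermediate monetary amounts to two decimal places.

Import duty: CAD 55309.98; import VAT: CAD 17554.26

Import duty = 295775.31 × 18.7% = 55309.98
VAT base = CIF + duty = 295775.31 + 55309.98 = 351085.29
Import VAT = 351085.29 × 5% = 17554.26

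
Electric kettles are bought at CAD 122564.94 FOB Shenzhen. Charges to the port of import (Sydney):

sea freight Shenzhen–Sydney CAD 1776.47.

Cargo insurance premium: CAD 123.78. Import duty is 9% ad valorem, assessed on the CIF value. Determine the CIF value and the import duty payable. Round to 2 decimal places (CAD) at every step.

CIF = FOB price + freight + insurance
CIF = 122564.94 + 1776.47 + 123.78 = 124465.19
Import duty = 124465.19 × 9% = 11201.87

CIF value: CAD 124465.19; import duty: CAD 11201.87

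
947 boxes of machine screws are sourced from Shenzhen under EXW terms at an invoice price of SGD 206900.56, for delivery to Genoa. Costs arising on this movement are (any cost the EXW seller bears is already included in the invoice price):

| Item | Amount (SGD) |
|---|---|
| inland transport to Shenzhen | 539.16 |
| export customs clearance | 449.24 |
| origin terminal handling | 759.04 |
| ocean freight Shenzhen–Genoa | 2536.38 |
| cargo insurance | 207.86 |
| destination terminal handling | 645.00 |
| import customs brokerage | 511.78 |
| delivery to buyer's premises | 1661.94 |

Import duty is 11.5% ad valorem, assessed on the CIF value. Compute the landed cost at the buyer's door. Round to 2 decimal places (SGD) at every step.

EXW: the seller makes goods available at their premises; the buyer bears all onward costs.
CIF value = EXW price + inland to port + export clearance + origin terminal + freight + insurance = 206900.56 + 539.16 + 449.24 + 759.04 + 2536.38 + 207.86 = 211392.24
Import duty = 211392.24 × 11.5% = 24310.11
Buyer bears: inland to port 539.16 + export clearance 449.24 + origin terminal 759.04 + freight 2536.38 + insurance 207.86 + destination terminal 645.00 + brokerage 511.78 + delivery 1661.94 + duty 24310.11 = 31620.51
Landed cost = invoice 206900.56 + 31620.51 = 238521.07

Total landed cost: SGD 238521.07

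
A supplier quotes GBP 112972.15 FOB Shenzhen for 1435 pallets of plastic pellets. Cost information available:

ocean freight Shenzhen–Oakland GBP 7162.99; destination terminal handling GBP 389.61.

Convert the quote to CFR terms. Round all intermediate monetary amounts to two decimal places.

Not relevant to the conversion: destination terminal — on the buyer under both terms; not part of either seller's price.
From FOB to CFR, the seller additionally bears: freight.
CFR price = 112972.15 + 7162.99 = 120135.14

CFR price: GBP 120135.14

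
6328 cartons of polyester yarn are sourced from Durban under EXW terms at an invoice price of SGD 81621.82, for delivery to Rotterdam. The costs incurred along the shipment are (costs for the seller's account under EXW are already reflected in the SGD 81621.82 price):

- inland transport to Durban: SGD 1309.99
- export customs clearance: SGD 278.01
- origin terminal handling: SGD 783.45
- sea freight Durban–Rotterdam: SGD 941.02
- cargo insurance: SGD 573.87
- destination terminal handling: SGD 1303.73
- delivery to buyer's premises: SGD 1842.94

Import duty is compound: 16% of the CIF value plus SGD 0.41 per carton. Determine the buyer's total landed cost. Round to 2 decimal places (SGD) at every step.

EXW: the seller makes goods available at their premises; the buyer bears all onward costs.
CIF value = EXW price + inland to port + export clearance + origin terminal + freight + insurance = 81621.82 + 1309.99 + 278.01 + 783.45 + 941.02 + 573.87 = 85508.16
Ad valorem component: 85508.16 × 16% = 13681.31
Specific component: 6328 × 0.41 = 2594.48
Import duty = 13681.31 + 2594.48 = 16275.79
Buyer bears: inland to port 1309.99 + export clearance 278.01 + origin terminal 783.45 + freight 941.02 + insurance 573.87 + destination terminal 1303.73 + delivery 1842.94 + duty 16275.79 = 23308.80
Landed cost = invoice 81621.82 + 23308.80 = 104930.62

Total landed cost: SGD 104930.62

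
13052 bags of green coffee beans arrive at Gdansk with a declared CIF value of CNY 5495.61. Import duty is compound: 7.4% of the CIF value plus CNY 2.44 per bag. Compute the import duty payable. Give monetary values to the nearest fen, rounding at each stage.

Ad valorem component: 5495.61 × 7.4% = 406.68
Specific component: 13052 × 2.44 = 31846.88
Import duty = 406.68 + 31846.88 = 32253.56

Import duty: CNY 32253.56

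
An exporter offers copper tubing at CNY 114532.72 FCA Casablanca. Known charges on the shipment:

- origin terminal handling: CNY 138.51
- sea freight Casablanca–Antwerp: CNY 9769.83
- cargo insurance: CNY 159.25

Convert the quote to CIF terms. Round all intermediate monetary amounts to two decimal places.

CIF price: CNY 124600.31

From FCA to CIF, the seller additionally bears: origin terminal, freight, insurance.
CIF price = 114532.72 + 138.51 + 9769.83 + 159.25 = 124600.31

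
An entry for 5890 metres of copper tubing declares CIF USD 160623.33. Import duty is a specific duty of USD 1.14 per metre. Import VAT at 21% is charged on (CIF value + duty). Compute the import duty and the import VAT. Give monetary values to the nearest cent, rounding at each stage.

Import duty = 5890 × 1.14 = 6714.60
VAT base = CIF + duty = 160623.33 + 6714.60 = 167337.93
Import VAT = 167337.93 × 21% = 35140.97

Import duty: USD 6714.60; import VAT: USD 35140.97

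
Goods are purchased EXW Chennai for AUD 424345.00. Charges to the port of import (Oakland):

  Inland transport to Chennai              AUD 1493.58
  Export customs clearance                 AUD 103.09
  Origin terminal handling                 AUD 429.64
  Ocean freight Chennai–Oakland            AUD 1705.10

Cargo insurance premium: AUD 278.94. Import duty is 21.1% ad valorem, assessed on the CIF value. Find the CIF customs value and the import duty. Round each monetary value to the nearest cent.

CIF value: AUD 428355.35; import duty: AUD 90382.98

CIF = EXW price + pre-shipment costs + freight + insurance
CIF = 424345.00 + 1493.58 + 103.09 + 429.64 + 1705.10 + 278.94 = 428355.35
Import duty = 428355.35 × 21.1% = 90382.98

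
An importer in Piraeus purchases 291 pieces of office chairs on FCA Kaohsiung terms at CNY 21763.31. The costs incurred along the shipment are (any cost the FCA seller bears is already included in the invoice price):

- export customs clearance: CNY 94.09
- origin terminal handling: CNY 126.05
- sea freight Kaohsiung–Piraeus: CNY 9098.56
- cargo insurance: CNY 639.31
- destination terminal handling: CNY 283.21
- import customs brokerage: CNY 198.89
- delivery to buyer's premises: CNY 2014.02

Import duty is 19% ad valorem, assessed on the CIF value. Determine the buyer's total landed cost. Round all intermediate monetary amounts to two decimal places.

Total landed cost: CNY 40132.52

FCA: the seller delivers export-cleared goods to the carrier; the buyer bears costs from that point.
Already in the invoice (seller's account under FCA): export clearance — exclude.
CIF value = FCA price + origin terminal + freight + insurance = 21763.31 + 126.05 + 9098.56 + 639.31 = 31627.23
Import duty = 31627.23 × 19% = 6009.17
Buyer bears: origin terminal 126.05 + freight 9098.56 + insurance 639.31 + destination terminal 283.21 + brokerage 198.89 + delivery 2014.02 + duty 6009.17 = 18369.21
Landed cost = invoice 21763.31 + 18369.21 = 40132.52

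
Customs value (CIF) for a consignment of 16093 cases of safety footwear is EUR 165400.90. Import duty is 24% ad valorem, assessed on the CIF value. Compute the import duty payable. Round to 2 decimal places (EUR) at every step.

Import duty: EUR 39696.22

Import duty = 165400.90 × 24% = 39696.22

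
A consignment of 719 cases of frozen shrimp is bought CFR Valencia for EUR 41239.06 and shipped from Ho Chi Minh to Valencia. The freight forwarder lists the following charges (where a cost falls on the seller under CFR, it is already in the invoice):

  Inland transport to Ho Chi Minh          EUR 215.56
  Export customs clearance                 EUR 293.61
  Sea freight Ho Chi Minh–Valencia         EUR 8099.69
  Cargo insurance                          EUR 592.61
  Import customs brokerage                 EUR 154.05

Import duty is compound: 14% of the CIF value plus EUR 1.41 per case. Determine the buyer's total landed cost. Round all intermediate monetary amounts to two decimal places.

CFR: the seller pays costs through ocean freight to the destination port, but not insurance.
Already in the invoice (seller's account under CFR): inland to port, export clearance, freight — exclude.
CIF value = CFR price + insurance = 41239.06 + 592.61 = 41831.67
Ad valorem component: 41831.67 × 14% = 5856.43
Specific component: 719 × 1.41 = 1013.79
Import duty = 5856.43 + 1013.79 = 6870.22
Buyer bears: insurance 592.61 + brokerage 154.05 + duty 6870.22 = 7616.88
Landed cost = invoice 41239.06 + 7616.88 = 48855.94

Total landed cost: EUR 48855.94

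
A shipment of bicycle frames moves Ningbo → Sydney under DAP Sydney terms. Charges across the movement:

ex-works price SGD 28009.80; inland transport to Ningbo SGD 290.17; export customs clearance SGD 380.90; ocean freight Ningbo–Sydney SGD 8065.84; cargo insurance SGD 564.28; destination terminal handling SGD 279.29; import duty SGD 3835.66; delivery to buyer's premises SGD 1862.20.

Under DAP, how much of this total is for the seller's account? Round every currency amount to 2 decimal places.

Seller's account: SGD 39452.48

DAP: the seller bears all costs to the named destination except import duty and clearance.
Seller's account: goods 28009.80 + inland to port 290.17 + export clearance 380.90 + freight 8065.84 + insurance 564.28 + destination terminal 279.29 + delivery 1862.20 = 39452.48
Buyer's account: duty 3835.66 = 3835.66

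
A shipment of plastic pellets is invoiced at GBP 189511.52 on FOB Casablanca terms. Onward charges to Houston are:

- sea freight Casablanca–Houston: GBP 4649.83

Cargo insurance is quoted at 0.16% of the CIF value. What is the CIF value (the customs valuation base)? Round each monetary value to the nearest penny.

CIF value: GBP 194472.51

Let C be the CIF value. C = FOB price + freight + 0.16% × C
C − 0.16% × C = 189511.52 + 4649.83
0.9984 × C = 194161.35
C = 194161.35 / 0.9984 = 194472.51
Insurance premium = 0.16% × 194472.51 = 311.16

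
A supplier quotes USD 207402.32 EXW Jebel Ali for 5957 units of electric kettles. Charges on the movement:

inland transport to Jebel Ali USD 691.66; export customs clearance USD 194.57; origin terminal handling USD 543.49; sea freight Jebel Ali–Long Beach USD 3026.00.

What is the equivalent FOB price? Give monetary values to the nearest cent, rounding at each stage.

Not relevant to the conversion: freight — on the buyer under both terms; not part of either seller's price.
From EXW to FOB, the seller additionally bears: inland to port, export clearance, origin terminal.
FOB price = 207402.32 + 691.66 + 194.57 + 543.49 = 208832.04

FOB price: USD 208832.04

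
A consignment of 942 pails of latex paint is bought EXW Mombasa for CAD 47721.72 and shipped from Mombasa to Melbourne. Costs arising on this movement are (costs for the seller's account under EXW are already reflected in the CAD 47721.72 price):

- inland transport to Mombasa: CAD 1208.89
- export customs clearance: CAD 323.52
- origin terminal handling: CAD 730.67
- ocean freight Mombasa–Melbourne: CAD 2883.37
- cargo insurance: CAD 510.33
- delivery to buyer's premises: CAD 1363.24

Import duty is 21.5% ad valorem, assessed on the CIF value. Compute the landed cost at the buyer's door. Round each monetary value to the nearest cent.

EXW: the seller makes goods available at their premises; the buyer bears all onward costs.
CIF value = EXW price + inland to port + export clearance + origin terminal + freight + insurance = 47721.72 + 1208.89 + 323.52 + 730.67 + 2883.37 + 510.33 = 53378.50
Import duty = 53378.50 × 21.5% = 11476.38
Buyer bears: inland to port 1208.89 + export clearance 323.52 + origin terminal 730.67 + freight 2883.37 + insurance 510.33 + delivery 1363.24 + duty 11476.38 = 18496.40
Landed cost = invoice 47721.72 + 18496.40 = 66218.12

Total landed cost: CAD 66218.12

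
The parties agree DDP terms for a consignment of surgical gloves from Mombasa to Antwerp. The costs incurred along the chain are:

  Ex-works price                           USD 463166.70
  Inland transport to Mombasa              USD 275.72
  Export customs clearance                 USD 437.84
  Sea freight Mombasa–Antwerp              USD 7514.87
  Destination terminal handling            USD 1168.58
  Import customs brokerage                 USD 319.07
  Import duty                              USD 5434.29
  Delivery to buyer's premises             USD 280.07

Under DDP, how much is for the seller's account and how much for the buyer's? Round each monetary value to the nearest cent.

Seller: USD 478597.14; buyer: USD 0.00

DDP: the seller bears all costs including import duty.
Seller's account: goods 463166.70 + inland to port 275.72 + export clearance 437.84 + freight 7514.87 + destination terminal 1168.58 + brokerage 319.07 + duty 5434.29 + delivery 280.07 = 478597.14
Buyer's account: 0.00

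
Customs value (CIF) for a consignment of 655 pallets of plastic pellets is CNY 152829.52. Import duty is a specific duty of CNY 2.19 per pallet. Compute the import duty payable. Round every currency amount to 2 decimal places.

Import duty: CNY 1434.45

Import duty = 655 × 2.19 = 1434.45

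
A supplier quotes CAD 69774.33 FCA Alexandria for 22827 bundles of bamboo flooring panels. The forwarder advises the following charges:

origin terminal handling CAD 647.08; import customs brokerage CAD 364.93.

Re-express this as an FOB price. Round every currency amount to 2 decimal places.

FOB price: CAD 70421.41

Not relevant to the conversion: brokerage — on the buyer under both terms; not part of either seller's price.
From FCA to FOB, the seller additionally bears: origin terminal.
FOB price = 69774.33 + 647.08 = 70421.41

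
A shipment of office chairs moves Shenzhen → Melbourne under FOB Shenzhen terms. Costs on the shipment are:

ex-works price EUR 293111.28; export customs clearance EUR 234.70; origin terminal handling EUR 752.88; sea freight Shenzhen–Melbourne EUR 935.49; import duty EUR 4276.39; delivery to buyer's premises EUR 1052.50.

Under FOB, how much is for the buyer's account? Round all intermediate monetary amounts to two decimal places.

FOB: the seller bears costs until goods are on board at the origin port; the buyer bears freight, insurance and all costs thereafter.
Seller's account: goods 293111.28 + export clearance 234.70 + origin terminal 752.88 = 294098.86
Buyer's account: freight 935.49 + duty 4276.39 + delivery 1052.50 = 6264.38

Buyer's account: EUR 6264.38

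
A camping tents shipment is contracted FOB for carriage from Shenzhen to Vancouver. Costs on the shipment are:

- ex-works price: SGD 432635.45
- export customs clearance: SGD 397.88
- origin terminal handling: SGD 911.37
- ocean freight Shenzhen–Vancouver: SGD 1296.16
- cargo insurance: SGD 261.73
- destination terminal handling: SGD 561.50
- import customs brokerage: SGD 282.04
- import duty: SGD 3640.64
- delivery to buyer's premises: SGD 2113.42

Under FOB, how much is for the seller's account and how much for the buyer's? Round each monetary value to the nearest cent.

Seller: SGD 433944.70; buyer: SGD 8155.49

FOB: the seller bears costs until goods are on board at the origin port; the buyer bears freight, insurance and all costs thereafter.
Seller's account: goods 432635.45 + export clearance 397.88 + origin terminal 911.37 = 433944.70
Buyer's account: freight 1296.16 + insurance 261.73 + destination terminal 561.50 + brokerage 282.04 + duty 3640.64 + delivery 2113.42 = 8155.49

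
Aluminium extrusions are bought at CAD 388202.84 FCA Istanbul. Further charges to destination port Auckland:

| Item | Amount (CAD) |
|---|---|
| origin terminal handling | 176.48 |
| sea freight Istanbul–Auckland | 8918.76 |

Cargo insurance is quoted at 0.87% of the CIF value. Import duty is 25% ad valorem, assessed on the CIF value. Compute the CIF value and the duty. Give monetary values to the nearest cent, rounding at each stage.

CIF value: CAD 400784.91; import duty: CAD 100196.23

Let C be the CIF value. C = FCA price + pre-shipment costs + freight + 0.87% × C
C − 0.87% × C = 388202.84 + 176.48 + 8918.76
0.9913 × C = 397298.08
C = 397298.08 / 0.9913 = 400784.91
Insurance premium = 0.87% × 400784.91 = 3486.83
Import duty = 400784.91 × 25% = 100196.23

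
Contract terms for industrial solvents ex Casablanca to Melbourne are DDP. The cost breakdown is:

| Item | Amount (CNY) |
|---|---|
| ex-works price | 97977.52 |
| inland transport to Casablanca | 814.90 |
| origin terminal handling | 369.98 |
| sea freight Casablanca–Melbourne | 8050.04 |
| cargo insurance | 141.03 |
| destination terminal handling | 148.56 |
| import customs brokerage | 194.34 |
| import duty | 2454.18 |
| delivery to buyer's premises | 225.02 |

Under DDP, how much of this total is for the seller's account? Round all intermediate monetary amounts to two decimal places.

Seller's account: CNY 110375.57

DDP: the seller bears all costs including import duty.
Seller's account: goods 97977.52 + inland to port 814.90 + origin terminal 369.98 + freight 8050.04 + insurance 141.03 + destination terminal 148.56 + brokerage 194.34 + duty 2454.18 + delivery 225.02 = 110375.57
Buyer's account: 0.00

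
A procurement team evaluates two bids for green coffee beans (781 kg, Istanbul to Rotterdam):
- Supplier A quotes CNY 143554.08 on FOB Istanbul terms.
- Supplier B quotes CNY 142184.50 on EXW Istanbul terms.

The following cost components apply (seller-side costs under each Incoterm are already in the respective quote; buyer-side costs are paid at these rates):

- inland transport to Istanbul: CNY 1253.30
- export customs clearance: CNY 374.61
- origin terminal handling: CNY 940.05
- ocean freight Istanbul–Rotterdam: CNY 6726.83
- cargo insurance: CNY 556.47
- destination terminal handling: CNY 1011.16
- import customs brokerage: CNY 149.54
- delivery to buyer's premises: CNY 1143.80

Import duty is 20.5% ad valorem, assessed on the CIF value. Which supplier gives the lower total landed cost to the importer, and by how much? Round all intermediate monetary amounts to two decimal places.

Supplier A (FOB):
CIF value = FOB price + freight + insurance = 143554.08 + 6726.83 + 556.47 = 150837.38
Import duty = 150837.38 × 20.5% = 30921.66
Buyer bears (A): 6726.83 + 556.47 + 1011.16 + 149.54 + 1143.80 = 9587.80
Landed cost (A) = invoice 143554.08 + 9587.80 + duty 30921.66 = 184063.54
Supplier B (EXW):
CIF value = EXW price + inland to port + export clearance + origin terminal + freight + insurance = 142184.50 + 1253.30 + 374.61 + 940.05 + 6726.83 + 556.47 = 152035.76
Import duty = 152035.76 × 20.5% = 31167.33
Buyer bears (B): 1253.30 + 374.61 + 940.05 + 6726.83 + 556.47 + 1011.16 + 149.54 + 1143.80 = 12155.76
Landed cost (B) = invoice 142184.50 + 12155.76 + duty 31167.33 = 185507.59
Difference = |184063.54 − 185507.59| = 1444.05

Supplier A is cheaper by CNY 1444.05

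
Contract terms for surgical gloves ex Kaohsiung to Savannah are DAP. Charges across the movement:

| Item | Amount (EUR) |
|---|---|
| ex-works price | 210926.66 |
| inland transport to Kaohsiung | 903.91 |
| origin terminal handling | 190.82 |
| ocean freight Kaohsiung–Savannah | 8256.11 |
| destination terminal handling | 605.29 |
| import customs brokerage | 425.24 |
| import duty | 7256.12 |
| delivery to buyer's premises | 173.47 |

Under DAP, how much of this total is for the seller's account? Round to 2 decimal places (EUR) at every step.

Seller's account: EUR 221056.26

DAP: the seller bears all costs to the named destination except import duty and clearance.
Seller's account: goods 210926.66 + inland to port 903.91 + origin terminal 190.82 + freight 8256.11 + destination terminal 605.29 + delivery 173.47 = 221056.26
Buyer's account: brokerage 425.24 + duty 7256.12 = 7681.36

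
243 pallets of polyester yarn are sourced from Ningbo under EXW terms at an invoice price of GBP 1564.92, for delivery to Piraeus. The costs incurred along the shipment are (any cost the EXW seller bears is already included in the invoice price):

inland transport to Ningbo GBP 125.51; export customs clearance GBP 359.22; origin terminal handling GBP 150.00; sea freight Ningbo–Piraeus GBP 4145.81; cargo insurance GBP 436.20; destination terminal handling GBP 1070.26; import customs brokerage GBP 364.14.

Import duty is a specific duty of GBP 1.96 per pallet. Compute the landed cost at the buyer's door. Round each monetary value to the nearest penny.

Total landed cost: GBP 8692.34

EXW: the seller makes goods available at their premises; the buyer bears all onward costs.
CIF value = EXW price + inland to port + export clearance + origin terminal + freight + insurance = 1564.92 + 125.51 + 359.22 + 150.00 + 4145.81 + 436.20 = 6781.66
Import duty = 243 × 1.96 = 476.28
Buyer bears: inland to port 125.51 + export clearance 359.22 + origin terminal 150.00 + freight 4145.81 + insurance 436.20 + destination terminal 1070.26 + brokerage 364.14 + duty 476.28 = 7127.42
Landed cost = invoice 1564.92 + 7127.42 = 8692.34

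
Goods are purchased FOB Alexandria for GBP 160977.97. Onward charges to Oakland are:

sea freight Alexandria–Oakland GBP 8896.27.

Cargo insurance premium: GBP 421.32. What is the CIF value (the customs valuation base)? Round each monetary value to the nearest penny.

CIF = FOB price + freight + insurance
CIF = 160977.97 + 8896.27 + 421.32 = 170295.56

CIF value: GBP 170295.56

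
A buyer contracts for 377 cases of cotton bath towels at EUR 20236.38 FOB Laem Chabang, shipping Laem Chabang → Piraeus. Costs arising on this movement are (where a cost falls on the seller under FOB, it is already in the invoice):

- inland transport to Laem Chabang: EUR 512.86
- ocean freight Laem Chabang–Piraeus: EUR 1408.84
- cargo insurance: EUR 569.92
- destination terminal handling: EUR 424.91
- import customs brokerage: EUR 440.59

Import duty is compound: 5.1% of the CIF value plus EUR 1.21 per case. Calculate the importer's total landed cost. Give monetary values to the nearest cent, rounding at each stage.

FOB: the seller bears costs until goods are on board at the origin port; the buyer bears freight, insurance and all costs thereafter.
Already in the invoice (seller's account under FOB): inland to port — exclude.
CIF value = FOB price + freight + insurance = 20236.38 + 1408.84 + 569.92 = 22215.14
Ad valorem component: 22215.14 × 5.1% = 1132.97
Specific component: 377 × 1.21 = 456.17
Import duty = 1132.97 + 456.17 = 1589.14
Buyer bears: freight 1408.84 + insurance 569.92 + destination terminal 424.91 + brokerage 440.59 + duty 1589.14 = 4433.40
Landed cost = invoice 20236.38 + 4433.40 = 24669.78

Total landed cost: EUR 24669.78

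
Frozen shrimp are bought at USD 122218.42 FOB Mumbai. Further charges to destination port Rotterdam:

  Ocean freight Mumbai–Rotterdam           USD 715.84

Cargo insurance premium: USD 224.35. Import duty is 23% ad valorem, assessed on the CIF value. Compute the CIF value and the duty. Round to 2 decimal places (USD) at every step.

CIF = FOB price + freight + insurance
CIF = 122218.42 + 715.84 + 224.35 = 123158.61
Import duty = 123158.61 × 23% = 28326.48

CIF value: USD 123158.61; import duty: USD 28326.48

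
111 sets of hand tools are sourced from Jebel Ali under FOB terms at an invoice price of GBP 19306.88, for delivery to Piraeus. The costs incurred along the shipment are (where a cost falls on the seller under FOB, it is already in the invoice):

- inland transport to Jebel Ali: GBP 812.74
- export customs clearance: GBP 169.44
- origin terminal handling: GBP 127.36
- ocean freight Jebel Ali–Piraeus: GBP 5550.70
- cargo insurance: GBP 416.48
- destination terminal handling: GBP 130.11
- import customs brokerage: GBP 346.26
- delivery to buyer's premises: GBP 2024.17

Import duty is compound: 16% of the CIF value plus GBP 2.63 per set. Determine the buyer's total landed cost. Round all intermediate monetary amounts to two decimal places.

Total landed cost: GBP 32110.38

FOB: the seller bears costs until goods are on board at the origin port; the buyer bears freight, insurance and all costs thereafter.
Already in the invoice (seller's account under FOB): inland to port, export clearance, origin terminal — exclude.
CIF value = FOB price + freight + insurance = 19306.88 + 5550.70 + 416.48 = 25274.06
Ad valorem component: 25274.06 × 16% = 4043.85
Specific component: 111 × 2.63 = 291.93
Import duty = 4043.85 + 291.93 = 4335.78
Buyer bears: freight 5550.70 + insurance 416.48 + destination terminal 130.11 + brokerage 346.26 + delivery 2024.17 + duty 4335.78 = 12803.50
Landed cost = invoice 19306.88 + 12803.50 = 32110.38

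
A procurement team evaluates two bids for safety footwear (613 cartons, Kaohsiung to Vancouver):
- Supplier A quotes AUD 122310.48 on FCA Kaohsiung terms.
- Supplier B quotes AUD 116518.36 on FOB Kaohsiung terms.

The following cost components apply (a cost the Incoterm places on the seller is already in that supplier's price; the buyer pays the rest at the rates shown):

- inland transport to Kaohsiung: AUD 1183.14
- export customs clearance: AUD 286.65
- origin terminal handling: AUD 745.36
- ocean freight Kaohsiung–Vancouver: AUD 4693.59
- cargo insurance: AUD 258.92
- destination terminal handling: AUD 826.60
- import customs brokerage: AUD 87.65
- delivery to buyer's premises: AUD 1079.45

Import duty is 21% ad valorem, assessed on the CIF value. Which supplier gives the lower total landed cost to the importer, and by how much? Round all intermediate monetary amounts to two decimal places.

Supplier B is cheaper by AUD 7910.35

Supplier A (FCA):
CIF value = FCA price + origin terminal + freight + insurance = 122310.48 + 745.36 + 4693.59 + 258.92 = 128008.35
Import duty = 128008.35 × 21% = 26881.75
Buyer bears (A): 745.36 + 4693.59 + 258.92 + 826.60 + 87.65 + 1079.45 = 7691.57
Landed cost (A) = invoice 122310.48 + 7691.57 + duty 26881.75 = 156883.80
Supplier B (FOB):
CIF value = FOB price + freight + insurance = 116518.36 + 4693.59 + 258.92 = 121470.87
Import duty = 121470.87 × 21% = 25508.88
Buyer bears (B): 4693.59 + 258.92 + 826.60 + 87.65 + 1079.45 = 6946.21
Landed cost (B) = invoice 116518.36 + 6946.21 + duty 25508.88 = 148973.45
Difference = |156883.80 − 148973.45| = 7910.35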